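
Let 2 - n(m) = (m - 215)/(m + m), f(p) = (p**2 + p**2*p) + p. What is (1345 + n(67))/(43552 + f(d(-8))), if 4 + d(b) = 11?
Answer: 90323/2944717 ≈ 0.030673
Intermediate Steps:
d(b) = 7 (d(b) = -4 + 11 = 7)
f(p) = p + p**2 + p**3 (f(p) = (p**2 + p**3) + p = p + p**2 + p**3)
n(m) = 2 - (-215 + m)/(2*m) (n(m) = 2 - (m - 215)/(m + m) = 2 - (-215 + m)/(2*m))
(1345 + n(67))/(43552 + f(d(-8))) = (1345 + (1/2)*(215 + 3*67)/67)/(43552 + 7*(1 + 7 + 7**2)) = (1345 + (1/2)*(1/67)*(215 + 201))/(43552 + 7*(1 + 7 + 49)) = (1345 + (1/2)*(1/67)*416)/(43552 + 7*57) = (1345 + 208/67)/(43552 + 399) = (90323/67)/43951 = (90323/67)*(1/43951) = 90323/2944717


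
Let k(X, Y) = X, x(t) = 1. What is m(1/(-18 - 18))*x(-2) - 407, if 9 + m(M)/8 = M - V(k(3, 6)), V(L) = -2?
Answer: -4169/9 ≈ -463.22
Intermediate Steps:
m(M) = -56 + 8*M (m(M) = -72 + 8*(M - 1*(-2)) = -72 + 8*(M + 2) = -72 + 8*(2 + M) = -72 + (16 + 8*M) = -56 + 8*M)
m(1/(-18 - 18))*x(-2) - 407 = (-56 + 8/(-18 - 18))*1 - 407 = (-56 + 8/(-36))*1 - 407 = (-56 + 8*(-1/36))*1 - 407 = (-56 - 2/9)*1 - 407 = -506/9*1 - 407 = -506/9 - 407 = -4169/9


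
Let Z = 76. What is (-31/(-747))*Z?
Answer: 2356/747 ≈ 3.1539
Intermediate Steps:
(-31/(-747))*Z = -31/(-747)*76 = -31*(-1/747)*76 = (31/747)*76 = 2356/747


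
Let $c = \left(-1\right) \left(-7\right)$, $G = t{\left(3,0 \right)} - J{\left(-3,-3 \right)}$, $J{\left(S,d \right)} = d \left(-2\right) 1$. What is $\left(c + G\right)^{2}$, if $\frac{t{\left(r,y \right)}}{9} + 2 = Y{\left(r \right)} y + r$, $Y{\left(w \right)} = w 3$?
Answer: $100$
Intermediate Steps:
$Y{\left(w \right)} = 3 w$
$J{\left(S,d \right)} = - 2 d$ ($J{\left(S,d \right)} = - 2 d 1 = - 2 d$)
$t{\left(r,y \right)} = -18 + 9 r + 27 r y$ ($t{\left(r,y \right)} = -18 + 9 \left(3 r y + r\right) = -18 + 9 \left(r + 3 r y\right) = -18 + \left(9 r + 27 r y\right) = -18 + 9 r + 27 r y$)
$G = 3$ ($G = \left(-18 + 9 \cdot 3 + 27 \cdot 3 \cdot 0\right) - \left(-2\right) \left(-3\right) = \left(-18 + 27 + 0\right) - 6 = 9 - 6 = 3$)
$c = 7$
$\left(c + G\right)^{2} = \left(7 + 3\right)^{2} = 10^{2} = 100$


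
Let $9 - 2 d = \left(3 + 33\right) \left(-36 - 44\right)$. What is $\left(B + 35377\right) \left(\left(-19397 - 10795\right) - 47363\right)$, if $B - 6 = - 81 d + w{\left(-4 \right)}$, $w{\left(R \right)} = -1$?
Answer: $\frac{12660465975}{2} \approx 6.3302 \cdot 10^{9}$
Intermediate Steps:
$d = \frac{2889}{2}$ ($d = \frac{9}{2} - \frac{\left(3 + 33\right) \left(-36 - 44\right)}{2} = \frac{9}{2} - \frac{36 \left(-80\right)}{2} = \frac{9}{2} - -1440 = \frac{9}{2} + 1440 = \frac{2889}{2} \approx 1444.5$)
$B = - \frac{233999}{2}$ ($B = 6 - \frac{234011}{2} = - \frac{233999}{2} \approx -1.17 \cdot 10^{5}$)
$\left(B + 35377\right) \left(\left(-19397 - 10795\right) - 47363\right) = \left(- \frac{233999}{2} + 35377\right) \left(\left(-19397 - 10795\right) - 47363\right) = - \frac{163245 \left(-30192 - 47363\right)}{2} = \left(- \frac{163245}{2}\right) \left(-77555\right) = \frac{12660465975}{2}$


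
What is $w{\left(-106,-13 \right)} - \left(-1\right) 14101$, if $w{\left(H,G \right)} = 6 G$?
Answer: $14023$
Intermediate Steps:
$w{\left(-106,-13 \right)} - \left(-1\right) 14101 = 6 \left(-13\right) - \left(-1\right) 14101 = -78 - -14101 = -78 + 14101 = 14023$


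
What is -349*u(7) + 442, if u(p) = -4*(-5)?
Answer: -6538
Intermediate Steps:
u(p) = 20
-349*u(7) + 442 = -349*20 + 442 = -6980 + 442 = -6538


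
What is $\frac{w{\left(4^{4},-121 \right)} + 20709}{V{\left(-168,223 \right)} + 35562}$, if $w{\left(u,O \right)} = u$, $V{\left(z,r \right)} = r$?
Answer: $\frac{4193}{7157} \approx 0.58586$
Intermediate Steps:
$\frac{w{\left(4^{4},-121 \right)} + 20709}{V{\left(-168,223 \right)} + 35562} = \frac{4^{4} + 20709}{223 + 35562} = \frac{256 + 20709}{35785} = 20965 \cdot \frac{1}{35785} = \frac{4193}{7157}$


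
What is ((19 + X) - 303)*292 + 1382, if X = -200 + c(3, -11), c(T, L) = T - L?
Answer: -135858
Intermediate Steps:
X = -186 (X = -200 + (3 - 1*(-11)) = -200 + (3 + 11) = -200 + 14 = -186)
((19 + X) - 303)*292 + 1382 = ((19 - 186) - 303)*292 + 1382 = (-167 - 303)*292 + 1382 = -470*292 + 1382 = -137240 + 1382 = -135858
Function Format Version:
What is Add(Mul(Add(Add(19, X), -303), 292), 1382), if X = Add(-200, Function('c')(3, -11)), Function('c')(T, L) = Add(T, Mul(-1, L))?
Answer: -135858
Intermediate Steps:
X = -186 (X = Add(-200, Add(3, Mul(-1, -11))) = Add(-200, Add(3, 11)) = Add(-200, 14) = -186)
Add(Mul(Add(Add(19, X), -303), 292), 1382) = Add(Mul(Add(Add(19, -186), -303), 292), 1382) = Add(Mul(Add(-167, -303), 292), 1382) = Add(Mul(-470, 292), 1382) = Add(-137240, 1382) = -135858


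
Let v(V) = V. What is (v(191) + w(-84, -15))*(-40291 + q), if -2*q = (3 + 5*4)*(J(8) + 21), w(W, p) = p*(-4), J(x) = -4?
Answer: -20324223/2 ≈ -1.0162e+7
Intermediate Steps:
w(W, p) = -4*p
q = -391/2 (q = -(3 + 5*4)*(-4 + 21)/2 = -(3 + 20)*17/2 = -23*17/2 = -½*391 = -391/2 ≈ -195.50)
(v(191) + w(-84, -15))*(-40291 + q) = (191 - 4*(-15))*(-40291 - 391/2) = (191 + 60)*(-80973/2) = 251*(-80973/2) = -20324223/2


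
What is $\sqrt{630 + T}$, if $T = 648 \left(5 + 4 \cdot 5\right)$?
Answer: $3 \sqrt{1870} \approx 129.73$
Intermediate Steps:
$T = 16200$ ($T = 648 \left(5 + 20\right) = 648 \cdot 25 = 16200$)
$\sqrt{630 + T} = \sqrt{630 + 16200} = \sqrt{16830} = 3 \sqrt{1870}$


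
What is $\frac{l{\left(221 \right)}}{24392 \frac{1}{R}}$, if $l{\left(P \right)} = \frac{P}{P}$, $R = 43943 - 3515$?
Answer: $\frac{10107}{6098} \approx 1.6574$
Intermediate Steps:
$R = 40428$ ($R = 43943 - 3515 = 40428$)
$l{\left(P \right)} = 1$
$\frac{l{\left(221 \right)}}{24392 \frac{1}{R}} = 1 \frac{1}{24392 \cdot \frac{1}{40428}} = 1 \frac{1}{\frac{6098}{10107}} = 1 \cdot \frac{10107}{6098} = \frac{10107}{6098}$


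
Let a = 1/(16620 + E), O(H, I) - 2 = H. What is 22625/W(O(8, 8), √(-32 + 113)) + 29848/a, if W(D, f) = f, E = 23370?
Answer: 10742616305/9 ≈ 1.1936e+9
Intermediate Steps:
O(H, I) = 2 + H
a = 1/39990 (a = 1/(16620 + 23370) = 1/39990 ≈ 2.5006e-5)
22625/W(O(8, 8), √(-32 + 113)) + 29848/a = 22625/(√(-32 + 113)) + 29848/(1/39990) = 22625/(√81) + 29848*39990 = 22625/9 + 1193621520 = 10742616305/9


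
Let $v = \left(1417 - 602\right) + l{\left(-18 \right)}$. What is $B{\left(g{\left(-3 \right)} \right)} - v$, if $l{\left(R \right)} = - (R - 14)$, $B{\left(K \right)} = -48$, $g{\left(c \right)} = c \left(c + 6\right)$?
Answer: $-895$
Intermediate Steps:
$g{\left(c \right)} = c \left(6 + c\right)$
$l{\left(R \right)} = 14 - R$ ($l{\left(R \right)} = - (-14 + R) = 14 - R$)
$v = 847$ ($v = \left(1417 - 602\right) + \left(14 - -18\right) = 815 + \left(14 + 18\right) = 815 + 32 = 847$)
$B{\left(g{\left(-3 \right)} \right)} - v = -48 - 847 = -895$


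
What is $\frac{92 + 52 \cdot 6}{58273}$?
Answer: $\frac{404}{58273} \approx 0.0069329$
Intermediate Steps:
$\frac{92 + 52 \cdot 6}{58273} = \left(92 + 312\right) \frac{1}{58273} = 404 \cdot \frac{1}{58273} = \frac{404}{58273}$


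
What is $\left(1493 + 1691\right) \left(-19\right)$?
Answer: $-60496$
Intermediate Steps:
$\left(1493 + 1691\right) \left(-19\right) = 3184 \left(-19\right) = -60496$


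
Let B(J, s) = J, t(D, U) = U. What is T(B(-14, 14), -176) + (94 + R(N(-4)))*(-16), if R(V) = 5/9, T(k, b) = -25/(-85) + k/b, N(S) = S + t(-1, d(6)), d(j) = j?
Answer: -20364505/13464 ≈ -1512.5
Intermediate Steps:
N(S) = 6 + S (N(S) = S + 6 = 6 + S)
T(k, b) = 5/17 + k/b (T(k, b) = -25*(-1/85) + k/b = 5/17 + k/b)
R(V) = 5/9 (R(V) = 5*(1/9) = 5/9)
T(B(-14, 14), -176) + (94 + R(N(-4)))*(-16) = (5/17 - 14/(-176)) + (94 + 5/9)*(-16) = (5/17 - 14*(-1/176)) + (851/9)*(-16) = (5/17 + 7/88) - 13616/9 = 559/1496 - 13616/9 = -20364505/13464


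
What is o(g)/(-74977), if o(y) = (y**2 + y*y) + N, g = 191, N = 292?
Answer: -73254/74977 ≈ -0.97702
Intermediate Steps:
o(y) = 292 + 2*y**2 (o(y) = (y**2 + y*y) + 292 = (y**2 + y**2) + 292 = 2*y**2 + 292 = 292 + 2*y**2)
o(g)/(-74977) = (292 + 2*191**2)/(-74977) = (292 + 2*36481)*(-1/74977) = (292 + 72962)*(-1/74977) = 73254*(-1/74977) = -73254/74977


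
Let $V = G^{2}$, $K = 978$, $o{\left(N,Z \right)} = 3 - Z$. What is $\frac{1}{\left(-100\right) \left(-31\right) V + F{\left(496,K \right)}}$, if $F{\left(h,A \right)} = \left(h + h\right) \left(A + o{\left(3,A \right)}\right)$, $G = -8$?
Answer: $\frac{1}{201376} \approx 4.9658 \cdot 10^{-6}$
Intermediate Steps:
$F{\left(h,A \right)} = 6 h$ ($F{\left(h,A \right)} = \left(h + h\right) \left(A - \left(-3 + A\right)\right) = 2 h 3 = 6 h$)
$V = 64$ ($V = \left(-8\right)^{2} = 64$)
$\frac{1}{\left(-100\right) \left(-31\right) V + F{\left(496,K \right)}} = \frac{1}{\left(-100\right) \left(-31\right) 64 + 6 \cdot 496} = \frac{1}{3100 \cdot 64 + 2976} = \frac{1}{198400 + 2976} = \frac{1}{201376}$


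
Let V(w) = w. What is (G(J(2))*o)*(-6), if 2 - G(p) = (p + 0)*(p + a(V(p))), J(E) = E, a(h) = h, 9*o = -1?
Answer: -4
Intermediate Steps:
o = -⅑ (o = (⅑)*(-1) = -⅑ ≈ -0.11111)
G(p) = 2 - 2*p² (G(p) = 2 - (p + 0)*(p + p) = 2 - p*2*p = 2 - 2*p²)
(G(J(2))*o)*(-6) = ((2 - 2*2²)*(-⅑))*(-6) = ((2 - 2*4)*(-⅑))*(-6) = ((2 - 8)*(-⅑))*(-6) = -6*(-⅑)*(-6) = (⅔)*(-6) = -4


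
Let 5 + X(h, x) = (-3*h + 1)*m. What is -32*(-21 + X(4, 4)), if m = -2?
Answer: 128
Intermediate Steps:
X(h, x) = -7 + 6*h (X(h, x) = -5 + (-3*h + 1)*(-2) = -5 + (1 - 3*h)*(-2) = -5 + (-2 + 6*h) = -7 + 6*h)
-32*(-21 + X(4, 4)) = -32*(-21 + (-7 + 6*4)) = -32*(-21 + (-7 + 24)) = -32*(-21 + 17) = -32*(-4) = 128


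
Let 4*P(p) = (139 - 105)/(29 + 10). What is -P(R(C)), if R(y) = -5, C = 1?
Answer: -17/78 ≈ -0.21795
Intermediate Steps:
P(p) = 17/78 (P(p) = ((139 - 105)/(29 + 10))/4 = (34/39)/4 = (34*(1/39))/4 = (1/4)*(34/39) = 17/78)
-P(R(C)) = -1*17/78 = -17/78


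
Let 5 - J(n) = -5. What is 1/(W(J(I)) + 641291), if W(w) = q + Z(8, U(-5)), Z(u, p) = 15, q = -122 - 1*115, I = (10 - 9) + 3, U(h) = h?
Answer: 1/641069 ≈ 1.5599e-6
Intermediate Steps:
I = 4 (I = 1 + 3 = 4)
J(n) = 10 (J(n) = 5 - 1*(-5) = 5 + 5 = 10)
q = -237 (q = -122 - 115 = -237)
W(w) = -222 (W(w) = -237 + 15 = -222)
1/(W(J(I)) + 641291) = 1/(-222 + 641291) = 1/641069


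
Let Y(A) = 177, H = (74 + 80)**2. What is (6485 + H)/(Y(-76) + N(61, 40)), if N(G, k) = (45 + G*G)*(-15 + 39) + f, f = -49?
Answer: 30201/90512 ≈ 0.33367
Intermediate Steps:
H = 23716 (H = 154**2 = 23716)
N(G, k) = 1031 + 24*G**2 (N(G, k) = (45 + G*G)*(-15 + 39) - 49 = (45 + G**2)*24 - 49 = (1080 + 24*G**2) - 49 = 1031 + 24*G**2)
(6485 + H)/(Y(-76) + N(61, 40)) = (6485 + 23716)/(177 + (1031 + 24*61**2)) = 30201/(177 + (1031 + 24*3721)) = 30201/(177 + (1031 + 89304)) = 30201/(177 + 90335) = 30201/90512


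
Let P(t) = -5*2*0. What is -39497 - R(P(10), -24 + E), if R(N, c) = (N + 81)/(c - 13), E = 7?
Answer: -394943/10 ≈ -39494.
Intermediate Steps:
P(t) = 0 (P(t) = -10*0 = 0)
R(N, c) = (81 + N)/(-13 + c)
-39497 - R(P(10), -24 + E) = -39497 - (81 + 0)/(-13 + (-24 + 7)) = -39497 - 81/(-13 + (-4*6 + 7)) = -39497 - 81/(-13 + (-24 + 7)) = -39497 - 81/(-13 - 17) = -39497 - 81/(-30) = -39497 - (-1)*81/30 = -39497 - 1*(-27/10) = -39497 + 27/10 = -394943/10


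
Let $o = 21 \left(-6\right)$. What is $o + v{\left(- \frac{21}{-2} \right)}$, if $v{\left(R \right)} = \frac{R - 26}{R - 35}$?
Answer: $- \frac{6143}{49} \approx -125.37$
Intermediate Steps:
$o = -126$
$v{\left(R \right)} = \frac{-26 + R}{-35 + R}$
$o + v{\left(- \frac{21}{-2} \right)} = -126 + \frac{-26 - \frac{21}{-2}}{-35 - \frac{21}{-2}} = -126 + \frac{-26 - - \frac{21}{2}}{-35 - - \frac{21}{2}} = -126 + \frac{-26 + \frac{21}{2}}{-35 + \frac{21}{2}} = -126 + \frac{1}{- \frac{49}{2}} \left(- \frac{31}{2}\right) = -126 - - \frac{31}{49} = -126 + \frac{31}{49} = - \frac{6143}{49}$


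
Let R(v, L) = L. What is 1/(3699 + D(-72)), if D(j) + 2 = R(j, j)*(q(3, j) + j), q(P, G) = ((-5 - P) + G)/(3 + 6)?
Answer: 1/9521 ≈ 0.00010503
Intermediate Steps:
q(P, G) = -5/9 - P/9 + G/9 (q(P, G) = (-5 + G - P)/9 = (-5 + G - P)*(⅑) = -5/9 - P/9 + G/9)
D(j) = -2 + j*(-8/9 + 10*j/9) (D(j) = -2 + j*((-5/9 - ⅑*3 + j/9) + j) = -2 + j*((-5/9 - ⅓ + j/9) + j) = -2 + j*((-8/9 + j/9) + j) = -2 + j*(-8/9 + 10*j/9))
1/(3699 + D(-72)) = 1/(3699 + (-2 - 8/9*(-72) + (10/9)*(-72)²)) = 1/(3699 + (-2 + 64 + (10/9)*5184)) = 1/(3699 + (-2 + 64 + 5760)) = 1/(3699 + 5822) = 1/9521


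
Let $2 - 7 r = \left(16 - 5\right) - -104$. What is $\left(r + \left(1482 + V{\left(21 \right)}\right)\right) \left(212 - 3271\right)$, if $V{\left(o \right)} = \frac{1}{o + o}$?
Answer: $- \frac{26904779}{6} \approx -4.4841 \cdot 10^{6}$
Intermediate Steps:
$V{\left(o \right)} = \frac{1}{2 o}$
$r = - \frac{113}{7}$ ($r = \frac{2}{7} - \frac{\left(16 - 5\right) - -104}{7} = \frac{2}{7} - \frac{\left(16 - 5\right) + 104}{7} = \frac{2}{7} - \frac{11 + 104}{7} = \frac{2}{7} - \frac{115}{7} = - \frac{113}{7} \approx -16.143$)
$\left(r + \left(1482 + V{\left(21 \right)}\right)\right) \left(212 - 3271\right) = \left(- \frac{113}{7} + \left(1482 + \frac{1}{2 \cdot 21}\right)\right) \left(212 - 3271\right) = \left(- \frac{113}{7} + \left(1482 + \frac{1}{2} \cdot \frac{1}{21}\right)\right) \left(-3059\right) = \left(- \frac{113}{7} + \left(1482 + \frac{1}{42}\right)\right) \left(-3059\right) = \left(- \frac{113}{7} + \frac{62245}{42}\right) \left(-3059\right) = \frac{61567}{42} \left(-3059\right) = - \frac{26904779}{6}$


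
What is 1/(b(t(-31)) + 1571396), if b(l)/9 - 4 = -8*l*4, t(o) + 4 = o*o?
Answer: 1/1295816 ≈ 7.7171e-7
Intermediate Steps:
t(o) = -4 + o**2 (t(o) = -4 + o*o = -4 + o**2)
b(l) = 36 - 288*l (b(l) = 36 + 9*(-8*l*4) = 36 + 9*(-32*l) = 36 - 288*l)
1/(b(t(-31)) + 1571396) = 1/((36 - 288*(-4 + (-31)**2)) + 1571396) = 1/((36 - 288*(-4 + 961)) + 1571396) = 1/((36 - 288*957) + 1571396) = 1/((36 - 275616) + 1571396) = 1/(-275580 + 1571396) = 1/1295816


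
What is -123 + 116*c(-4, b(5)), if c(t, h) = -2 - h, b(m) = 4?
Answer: -819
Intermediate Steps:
-123 + 116*c(-4, b(5)) = -123 + 116*(-2 - 1*4) = -123 + 116*(-2 - 4) = -123 + 116*(-6) = -123 - 696 = -819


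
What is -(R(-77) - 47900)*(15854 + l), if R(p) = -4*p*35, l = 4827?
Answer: 767678720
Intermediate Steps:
R(p) = -140*p
-(R(-77) - 47900)*(15854 + l) = -(-140*(-77) - 47900)*(15854 + 4827) = -(10780 - 47900)*20681 = -(-37120)*20681 = -1*(-767678720) = 767678720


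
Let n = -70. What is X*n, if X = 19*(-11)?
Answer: 14630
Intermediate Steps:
X = -209
X*n = -209*(-70) = 14630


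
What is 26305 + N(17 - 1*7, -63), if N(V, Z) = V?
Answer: 26315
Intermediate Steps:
26305 + N(17 - 1*7, -63) = 26305 + (17 - 1*7) = 26305 + (17 - 7) = 26305 + 10 = 26315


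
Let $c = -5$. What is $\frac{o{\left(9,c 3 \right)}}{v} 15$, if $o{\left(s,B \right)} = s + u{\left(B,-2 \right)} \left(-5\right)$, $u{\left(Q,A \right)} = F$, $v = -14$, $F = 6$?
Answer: $\frac{45}{2} \approx 22.5$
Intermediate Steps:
$u{\left(Q,A \right)} = 6$
$o{\left(s,B \right)} = -30 + s$ ($o{\left(s,B \right)} = s + 6 \left(-5\right) = s - 30 = -30 + s$)
$\frac{o{\left(9,c 3 \right)}}{v} 15 = \frac{-30 + 9}{-14} \cdot 15 = \left(-21\right) \left(- \frac{1}{14}\right) 15 = \frac{3}{2} \cdot 15 = \frac{45}{2}$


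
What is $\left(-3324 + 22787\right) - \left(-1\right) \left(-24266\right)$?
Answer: $-4803$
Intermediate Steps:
$\left(-3324 + 22787\right) - \left(-1\right) \left(-24266\right) = 19463 - 24266 = -4803$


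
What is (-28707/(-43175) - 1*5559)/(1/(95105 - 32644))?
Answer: -14989460611398/43175 ≈ -3.4718e+8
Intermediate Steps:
(-28707/(-43175) - 1*5559)/(1/(95105 - 32644)) = (-28707*(-1/43175) - 5559)/(1/62461) = (28707/43175 - 5559)/(1/62461) = -239981118/43175*62461 = -14989460611398/43175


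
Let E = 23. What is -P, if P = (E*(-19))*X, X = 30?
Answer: 13110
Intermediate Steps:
P = -13110 (P = (23*(-19))*30 = -437*30 = -13110)
-P = -1*(-13110) = 13110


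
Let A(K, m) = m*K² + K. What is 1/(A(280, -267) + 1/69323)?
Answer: -69323/1451105083959 ≈ -4.7773e-8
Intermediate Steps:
A(K, m) = K + m*K²
1/(A(280, -267) + 1/69323) = 1/(280*(1 + 280*(-267)) + 1/69323) = 1/(280*(1 - 74760) + 1/69323) = 1/(280*(-74759) + 1/69323) = 1/(-20932520 + 1/69323) = 1/(-1451105083959/69323) = -69323/1451105083959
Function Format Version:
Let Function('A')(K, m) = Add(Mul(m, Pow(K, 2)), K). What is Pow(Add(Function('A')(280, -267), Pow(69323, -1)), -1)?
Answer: Rational(-69323, 1451105083959) ≈ -4.7773e-8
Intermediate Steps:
Function('A')(K, m) = Add(K, Mul(m, Pow(K, 2)))
Pow(Add(Function('A')(280, -267), Pow(69323, -1)), -1) = Pow(Add(Mul(280, Add(1, Mul(280, -267))), Pow(69323, -1)), -1) = Pow(Add(Mul(280, Add(1, -74760)), Rational(1, 69323)), -1) = Pow(Add(Mul(280, -74759), Rational(1, 69323)), -1) = Pow(Add(-20932520, Rational(1, 69323)), -1) = Pow(Rational(-1451105083959, 69323), -1) = Rational(-69323, 1451105083959)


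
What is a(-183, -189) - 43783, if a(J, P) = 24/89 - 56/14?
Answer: -3897019/89 ≈ -43787.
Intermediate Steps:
a(J, P) = -332/89 (a(J, P) = 24*(1/89) - 56*1/14 = 24/89 - 4 = -332/89)
a(-183, -189) - 43783 = -332/89 - 43783 = -3897019/89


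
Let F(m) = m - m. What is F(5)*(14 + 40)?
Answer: 0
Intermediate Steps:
F(m) = 0
F(5)*(14 + 40) = 0*(14 + 40) = 0*54 = 0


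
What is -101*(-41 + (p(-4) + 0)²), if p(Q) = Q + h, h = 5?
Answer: 4040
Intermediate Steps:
p(Q) = 5 + Q (p(Q) = Q + 5 = 5 + Q)
-101*(-41 + (p(-4) + 0)²) = -101*(-41 + ((5 - 4) + 0)²) = -101*(-41 + (1 + 0)²) = -101*(-41 + 1²) = -101*(-41 + 1) = -101*(-40) = 4040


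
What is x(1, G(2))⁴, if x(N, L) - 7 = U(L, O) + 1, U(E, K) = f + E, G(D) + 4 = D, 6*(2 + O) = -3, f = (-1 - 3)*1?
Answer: 16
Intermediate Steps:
f = -4 (f = -4*1 = -4)
O = -5/2 (O = -2 + (⅙)*(-3) = -2 - ½ = -5/2 ≈ -2.5000)
G(D) = -4 + D
U(E, K) = -4 + E
x(N, L) = 4 + L (x(N, L) = 7 + ((-4 + L) + 1) = 7 + (-3 + L) = 4 + L)
x(1, G(2))⁴ = (4 + (-4 + 2))⁴ = (4 - 2)⁴ = 2⁴ = 16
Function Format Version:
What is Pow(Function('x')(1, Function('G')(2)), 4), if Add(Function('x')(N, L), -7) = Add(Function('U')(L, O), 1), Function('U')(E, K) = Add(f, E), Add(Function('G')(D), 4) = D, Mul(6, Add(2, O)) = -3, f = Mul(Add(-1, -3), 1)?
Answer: 16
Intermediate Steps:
f = -4 (f = Mul(-4, 1) = -4)
O = Rational(-5, 2) (O = Add(-2, Mul(Rational(1, 6), -3)) = Add(-2, Rational(-1, 2)) = Rational(-5, 2) ≈ -2.5000)
Function('G')(D) = Add(-4, D)
Function('U')(E, K) = Add(-4, E)
Function('x')(N, L) = Add(4, L) (Function('x')(N, L) = Add(7, Add(Add(-4, L), 1)) = Add(7, Add(-3, L)) = Add(4, L))
Pow(Function('x')(1, Function('G')(2)), 4) = Pow(Add(4, Add(-4, 2)), 4) = Pow(Add(4, -2), 4) = Pow(2, 4) = 16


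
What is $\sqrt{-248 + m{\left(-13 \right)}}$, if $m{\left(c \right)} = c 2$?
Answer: $i \sqrt{274} \approx 16.553 i$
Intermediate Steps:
$m{\left(c \right)} = 2 c$
$\sqrt{-248 + m{\left(-13 \right)}} = \sqrt{-248 + 2 \left(-13\right)} = \sqrt{-248 - 26} = \sqrt{-274} = i \sqrt{274}$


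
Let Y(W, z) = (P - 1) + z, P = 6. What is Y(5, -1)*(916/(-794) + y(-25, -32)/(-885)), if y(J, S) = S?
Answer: -1570504/351345 ≈ -4.4700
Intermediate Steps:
Y(W, z) = 5 + z (Y(W, z) = (6 - 1) + z = 5 + z)
Y(5, -1)*(916/(-794) + y(-25, -32)/(-885)) = (5 - 1)*(916/(-794) - 32/(-885)) = 4*(916*(-1/794) - 32*(-1/885)) = 4*(-458/397 + 32/885) = 4*(-392626/351345) = -1570504/351345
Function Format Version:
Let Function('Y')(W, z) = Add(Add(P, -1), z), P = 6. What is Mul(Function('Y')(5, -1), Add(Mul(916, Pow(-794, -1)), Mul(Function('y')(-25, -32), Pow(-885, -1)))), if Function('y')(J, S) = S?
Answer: Rational(-1570504, 351345) ≈ -4.4700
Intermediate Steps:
Function('Y')(W, z) = Add(5, z) (Function('Y')(W, z) = Add(Add(6, -1), z) = Add(5, z))
Mul(Function('Y')(5, -1), Add(Mul(916, Pow(-794, -1)), Mul(Function('y')(-25, -32), Pow(-885, -1)))) = Mul(Add(5, -1), Add(Mul(916, Pow(-794, -1)), Mul(-32, Pow(-885, -1)))) = Mul(4, Add(Mul(916, Rational(-1, 794)), Mul(-32, Rational(-1, 885)))) = Mul(4, Add(Rational(-458, 397), Rational(32, 885))) = Mul(4, Rational(-392626, 351345)) = Rational(-1570504, 351345)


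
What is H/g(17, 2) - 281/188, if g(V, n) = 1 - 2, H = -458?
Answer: 85823/188 ≈ 456.51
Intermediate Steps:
g(V, n) = -1
H/g(17, 2) - 281/188 = -458/(-1) - 281/188 = -458*(-1) - 281*1/188 = 458 - 281/188 = 85823/188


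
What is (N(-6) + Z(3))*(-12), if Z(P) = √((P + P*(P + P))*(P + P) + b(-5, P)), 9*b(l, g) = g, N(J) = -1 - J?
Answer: -60 - 4*√1137 ≈ -194.88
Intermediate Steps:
b(l, g) = g/9
Z(P) = √(P/9 + 2*P*(P + 2*P²)) (Z(P) = √((P + P*(P + P))*(P + P) + P/9) = √((P + P*(2*P))*(2*P) + P/9) = √((P + 2*P²)*(2*P) + P/9) = √(2*P*(P + 2*P²) + P/9) = √(P/9 + 2*P*(P + 2*P²)))
(N(-6) + Z(3))*(-12) = ((-1 - 1*(-6)) + √(3*(1 + 18*3 + 36*3²))/3)*(-12) = ((-1 + 6) + √(3*(1 + 54 + 36*9))/3)*(-12) = (5 + √(3*(1 + 54 + 324))/3)*(-12) = (5 + √(3*379)/3)*(-12) = (5 + √1137/3)*(-12) = -60 - 4*√1137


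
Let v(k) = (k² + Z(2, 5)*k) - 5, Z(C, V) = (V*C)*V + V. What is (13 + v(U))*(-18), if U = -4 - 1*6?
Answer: 7956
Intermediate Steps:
Z(C, V) = V + C*V² (Z(C, V) = (C*V)*V + V = C*V² + V = V + C*V²)
U = -10 (U = -4 - 6 = -10)
v(k) = -5 + k² + 55*k (v(k) = (k² + (5*(1 + 2*5))*k) - 5 = (k² + (5*(1 + 10))*k) - 5 = (k² + (5*11)*k) - 5 = (k² + 55*k) - 5 = -5 + k² + 55*k)
(13 + v(U))*(-18) = (13 + (-5 + (-10)² + 55*(-10)))*(-18) = (13 + (-5 + 100 - 550))*(-18) = (13 - 455)*(-18) = -442*(-18) = 7956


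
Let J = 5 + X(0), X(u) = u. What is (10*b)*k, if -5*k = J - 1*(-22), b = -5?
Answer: 270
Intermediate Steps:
J = 5 (J = 5 + 0 = 5)
k = -27/5 (k = -(5 - 1*(-22))/5 = -(5 + 22)/5 = -⅕*27 = -27/5 ≈ -5.4000)
(10*b)*k = (10*(-5))*(-27/5) = -50*(-27/5) = 270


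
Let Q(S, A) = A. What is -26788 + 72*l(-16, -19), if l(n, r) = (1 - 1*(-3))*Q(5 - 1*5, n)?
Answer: -31396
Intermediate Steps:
l(n, r) = 4*n (l(n, r) = (1 - 1*(-3))*n = (1 + 3)*n = 4*n)
-26788 + 72*l(-16, -19) = -26788 + 72*(4*(-16)) = -26788 + 72*(-64) = -26788 - 4608 = -31396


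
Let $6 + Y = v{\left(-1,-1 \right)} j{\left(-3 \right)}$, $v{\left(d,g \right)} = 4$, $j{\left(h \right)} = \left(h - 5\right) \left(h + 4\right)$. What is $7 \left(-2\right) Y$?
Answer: $532$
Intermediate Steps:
$j{\left(h \right)} = \left(-5 + h\right) \left(4 + h\right)$
$Y = -38$ ($Y = -6 + 4 \left(-20 + \left(-3\right)^{2} - -3\right) = -6 + 4 \left(-20 + 9 + 3\right) = -6 + 4 \left(-8\right) = -6 - 32 = -38$)
$7 \left(-2\right) Y = 7 \left(-2\right) \left(-38\right) = \left(-14\right) \left(-38\right) = 532$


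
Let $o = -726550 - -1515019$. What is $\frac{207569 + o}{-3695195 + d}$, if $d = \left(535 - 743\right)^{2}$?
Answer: $- \frac{996038}{3651931} \approx -0.27274$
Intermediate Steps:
$o = 788469$ ($o = -726550 + 1515019 = 788469$)
$d = 43264$ ($d = \left(-208\right)^{2} = 43264$)
$\frac{207569 + o}{-3695195 + d} = \frac{207569 + 788469}{-3695195 + 43264} = \frac{996038}{-3651931} = 996038 \left(- \frac{1}{3651931}\right) = - \frac{996038}{3651931}$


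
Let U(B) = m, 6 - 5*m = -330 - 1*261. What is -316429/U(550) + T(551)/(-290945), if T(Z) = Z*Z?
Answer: -460498426822/173694165 ≈ -2651.2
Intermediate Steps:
m = 597/5 (m = 6/5 - (-330 - 1*261)/5 = 6/5 - (-330 - 261)/5 = 6/5 - ⅕*(-591) = 6/5 + 591/5 = 597/5 ≈ 119.40)
U(B) = 597/5
T(Z) = Z²
-316429/U(550) + T(551)/(-290945) = -316429/597/5 + 551²/(-290945) = -316429*5/597 + 303601*(-1/290945) = -1582145/597 - 303601/290945 = -460498426822/173694165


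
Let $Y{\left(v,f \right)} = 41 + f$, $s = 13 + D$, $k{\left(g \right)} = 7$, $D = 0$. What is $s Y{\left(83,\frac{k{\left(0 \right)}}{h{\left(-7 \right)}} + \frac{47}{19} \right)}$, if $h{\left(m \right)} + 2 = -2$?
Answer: $\frac{41223}{76} \approx 542.41$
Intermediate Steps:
$h{\left(m \right)} = -4$ ($h{\left(m \right)} = -2 - 2 = -4$)
$s = 13$ ($s = 13 + 0 = 13$)
$s Y{\left(83,\frac{k{\left(0 \right)}}{h{\left(-7 \right)}} + \frac{47}{19} \right)} = 13 \left(41 + \left(\frac{7}{-4} + \frac{47}{19}\right)\right) = 13 \left(41 + \left(7 \left(- \frac{1}{4}\right) + 47 \cdot \frac{1}{19}\right)\right) = 13 \left(41 + \left(- \frac{7}{4} + \frac{47}{19}\right)\right) = 13 \left(41 + \frac{55}{76}\right) = 13 \cdot \frac{3171}{76} = \frac{41223}{76}$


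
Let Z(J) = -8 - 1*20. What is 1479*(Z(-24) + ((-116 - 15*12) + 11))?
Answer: -462927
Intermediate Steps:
Z(J) = -28 (Z(J) = -8 - 20 = -28)
1479*(Z(-24) + ((-116 - 15*12) + 11)) = 1479*(-28 + ((-116 - 15*12) + 11)) = 1479*(-28 + ((-116 - 180) + 11)) = 1479*(-28 + (-296 + 11)) = 1479*(-28 - 285) = 1479*(-313) = -462927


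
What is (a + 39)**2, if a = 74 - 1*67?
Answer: 2116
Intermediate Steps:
a = 7 (a = 74 - 67 = 7)
(a + 39)**2 = (7 + 39)**2 = 46**2 = 2116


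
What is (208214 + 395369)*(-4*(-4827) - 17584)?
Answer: 1040577092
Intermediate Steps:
(208214 + 395369)*(-4*(-4827) - 17584) = 603583*(19308 - 17584) = 603583*1724 = 1040577092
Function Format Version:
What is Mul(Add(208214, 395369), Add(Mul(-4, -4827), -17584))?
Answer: 1040577092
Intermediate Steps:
Mul(Add(208214, 395369), Add(Mul(-4, -4827), -17584)) = Mul(603583, Add(19308, -17584)) = Mul(603583, 1724) = 1040577092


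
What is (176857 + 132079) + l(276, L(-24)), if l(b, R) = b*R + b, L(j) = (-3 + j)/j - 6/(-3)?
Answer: 620149/2 ≈ 3.1007e+5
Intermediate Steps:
L(j) = 2 + (-3 + j)/j (L(j) = (-3 + j)/j - 6*(-⅓) = (-3 + j)/j + 2 = 2 + (-3 + j)/j)
l(b, R) = b + R*b (l(b, R) = R*b + b = b + R*b)
(176857 + 132079) + l(276, L(-24)) = (176857 + 132079) + 276*(1 + (3 - 3/(-24))) = 308936 + 276*(1 + (3 - 3*(-1/24))) = 308936 + 276*(1 + (3 + ⅛)) = 308936 + 276*(1 + 25/8) = 308936 + 276*(33/8) = 308936 + 2277/2 = 620149/2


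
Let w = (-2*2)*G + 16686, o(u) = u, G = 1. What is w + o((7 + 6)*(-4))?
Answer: 16630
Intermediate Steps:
w = 16682 (w = -2*2*1 + 16686 = -4*1 + 16686 = -4 + 16686 = 16682)
w + o((7 + 6)*(-4)) = 16682 + (7 + 6)*(-4) = 16682 + 13*(-4) = 16682 - 52 = 16630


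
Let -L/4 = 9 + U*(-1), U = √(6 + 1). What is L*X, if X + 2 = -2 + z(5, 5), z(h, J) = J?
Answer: -36 + 4*√7 ≈ -25.417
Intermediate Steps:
U = √7 ≈ 2.6458
X = 1 (X = -2 + (-2 + 5) = -2 + 3 = 1)
L = -36 + 4*√7 (L = -4*(9 + √7*(-1)) = -4*(9 - √7) = -36 + 4*√7 ≈ -25.417)
L*X = (-36 + 4*√7)*1 = -36 + 4*√7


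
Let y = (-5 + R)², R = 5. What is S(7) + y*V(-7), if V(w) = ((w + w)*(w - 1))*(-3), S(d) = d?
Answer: 7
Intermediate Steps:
y = 0 (y = (-5 + 5)² = 0² = 0)
V(w) = -6*w*(-1 + w) (V(w) = ((2*w)*(-1 + w))*(-3) = (2*w*(-1 + w))*(-3) = -6*w*(-1 + w))
S(7) + y*V(-7) = 7 + 0*(6*(-7)*(1 - 1*(-7))) = 7 + 0*(6*(-7)*(1 + 7)) = 7 + 0*(6*(-7)*8) = 7 + 0*(-336) = 7 + 0 = 7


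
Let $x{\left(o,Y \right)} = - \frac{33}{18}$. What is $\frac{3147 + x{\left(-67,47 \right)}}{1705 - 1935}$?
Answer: $- \frac{18871}{1380} \approx -13.675$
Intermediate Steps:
$x{\left(o,Y \right)} = - \frac{11}{6}$ ($x{\left(o,Y \right)} = \left(-33\right) \frac{1}{18} = - \frac{11}{6}$)
$\frac{3147 + x{\left(-67,47 \right)}}{1705 - 1935} = \frac{3147 - \frac{11}{6}}{1705 - 1935} = \frac{18871}{6 \left(-230\right)} = \frac{18871}{6} \left(- \frac{1}{230}\right) = - \frac{18871}{1380}$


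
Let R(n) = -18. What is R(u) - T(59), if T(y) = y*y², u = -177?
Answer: -205397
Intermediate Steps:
T(y) = y³
R(u) - T(59) = -18 - 1*59³ = -18 - 1*205379 = -18 - 205379 = -205397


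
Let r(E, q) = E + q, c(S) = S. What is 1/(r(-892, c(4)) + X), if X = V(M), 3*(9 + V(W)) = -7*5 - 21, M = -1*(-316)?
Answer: -3/2747 ≈ -0.0010921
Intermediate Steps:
M = 316
V(W) = -83/3 (V(W) = -9 + (-7*5 - 21)/3 = -9 + (-35 - 21)/3 = -9 + (1/3)*(-56) = -9 - 56/3 = -83/3)
X = -83/3 ≈ -27.667
1/(r(-892, c(4)) + X) = 1/((-892 + 4) - 83/3) = 1/(-888 - 83/3) = 1/(-2747/3) = -3/2747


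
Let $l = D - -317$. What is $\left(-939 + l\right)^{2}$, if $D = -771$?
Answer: $1940449$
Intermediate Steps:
$l = -454$ ($l = -771 - -317 = -771 + 317 = -454$)
$\left(-939 + l\right)^{2} = \left(-939 - 454\right)^{2} = \left(-1393\right)^{2} = 1940449$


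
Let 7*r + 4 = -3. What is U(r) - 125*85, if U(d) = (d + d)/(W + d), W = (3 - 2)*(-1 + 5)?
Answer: -31877/3 ≈ -10626.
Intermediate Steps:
r = -1 (r = -4/7 + (1/7)*(-3) = -4/7 - 3/7 = -1)
W = 4 (W = 1*4 = 4)
U(d) = 2*d/(4 + d) (U(d) = (d + d)/(4 + d) = (2*d)/(4 + d) = 2*d/(4 + d))
U(r) - 125*85 = 2*(-1)/(4 - 1) - 125*85 = 2*(-1)/3 - 10625 = 2*(-1)*(1/3) - 10625 = -2/3 - 10625 = -31877/3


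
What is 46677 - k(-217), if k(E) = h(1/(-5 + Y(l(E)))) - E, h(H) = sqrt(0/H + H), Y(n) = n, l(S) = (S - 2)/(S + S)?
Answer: 46460 - I*sqrt(846734)/1951 ≈ 46460.0 - 0.47165*I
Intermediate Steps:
l(S) = (-2 + S)/(2*S) (l(S) = (-2 + S)/((2*S)) = (-2 + S)*(1/(2*S)) = (-2 + S)/(2*S))
h(H) = sqrt(H) (h(H) = sqrt(0 + H) = sqrt(H))
k(E) = sqrt(1/(-5 + (-2 + E)/(2*E))) - E
46677 - k(-217) = 46677 - (-1*(-217) + sqrt(2)*sqrt(-1*(-217)/(2 + 9*(-217)))) = 46677 - (217 + sqrt(2)*sqrt(-1*(-217)/(2 - 1953))) = 46677 - (217 + sqrt(2)*sqrt(-1*(-217)/(-1951))) = 46677 - (217 + sqrt(2)*sqrt(-1*(-217)*(-1/1951))) = 46677 - (217 + sqrt(2)*sqrt(-217/1951)) = 46677 - (217 + sqrt(2)*(I*sqrt(423367)/1951)) = 46677 - (217 + I*sqrt(846734)/1951) = 46677 + (-217 - I*sqrt(846734)/1951) = 46460 - I*sqrt(846734)/1951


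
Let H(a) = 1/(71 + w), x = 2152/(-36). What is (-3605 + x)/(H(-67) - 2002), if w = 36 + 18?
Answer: 4122875/2252241 ≈ 1.8306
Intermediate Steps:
w = 54
x = -538/9 (x = 2152*(-1/36) = -538/9 ≈ -59.778)
H(a) = 1/125 (H(a) = 1/(71 + 54) = 1/125)
(-3605 + x)/(H(-67) - 2002) = (-3605 - 538/9)/(1/125 - 2002) = -32983/(9*(-250249/125)) = -32983/9*(-125/250249) = 4122875/2252241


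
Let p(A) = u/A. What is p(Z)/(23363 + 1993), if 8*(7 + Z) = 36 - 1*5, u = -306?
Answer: 204/52825 ≈ 0.0038618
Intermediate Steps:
Z = -25/8 (Z = -7 + (36 - 1*5)/8 = -7 + (36 - 5)/8 = -7 + (⅛)*31 = -7 + 31/8 = -25/8 ≈ -3.1250)
p(A) = -306/A
p(Z)/(23363 + 1993) = (-306/(-25/8))/(23363 + 1993) = -306*(-8/25)/25356 = (2448/25)*(1/25356) = 204/52825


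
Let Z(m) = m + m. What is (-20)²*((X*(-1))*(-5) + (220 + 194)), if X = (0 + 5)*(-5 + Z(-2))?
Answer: 75600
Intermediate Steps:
Z(m) = 2*m
X = -45 (X = (0 + 5)*(-5 + 2*(-2)) = 5*(-5 - 4) = 5*(-9) = -45)
(-20)²*((X*(-1))*(-5) + (220 + 194)) = (-20)²*(-45*(-1)*(-5) + (220 + 194)) = 400*(45*(-5) + 414) = 400*(-225 + 414) = 400*189 = 75600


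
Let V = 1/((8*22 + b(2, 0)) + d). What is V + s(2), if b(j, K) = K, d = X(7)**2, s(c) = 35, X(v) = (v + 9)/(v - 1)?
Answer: 57689/1648 ≈ 35.005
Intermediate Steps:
X(v) = (9 + v)/(-1 + v)
d = 64/9 (d = ((9 + 7)/(-1 + 7))**2 = (16/6)**2 = ((1/6)*16)**2 = (8/3)**2 = 64/9 ≈ 7.1111)
V = 9/1648 (V = 1/((8*22 + 0) + 64/9) = 1/((176 + 0) + 64/9) = 1/(176 + 64/9) = 1/(1648/9) = 9/1648 ≈ 0.0054612)
V + s(2) = 9/1648 + 35 = 57689/1648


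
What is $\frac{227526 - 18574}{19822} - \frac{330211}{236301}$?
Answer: $\frac{21415062055}{2341979211} \approx 9.144$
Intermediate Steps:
$\frac{227526 - 18574}{19822} - \frac{330211}{236301} = 208952 \cdot \frac{1}{19822} - \frac{330211}{236301} = \frac{104476}{9911} - \frac{330211}{236301} = \frac{21415062055}{2341979211}$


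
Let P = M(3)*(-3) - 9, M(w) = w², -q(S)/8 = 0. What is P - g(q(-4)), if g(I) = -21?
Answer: -15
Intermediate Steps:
q(S) = 0 (q(S) = -8*0 = 0)
P = -36 (P = 3²*(-3) - 9 = 9*(-3) - 9 = -27 - 9 = -36)
P - g(q(-4)) = -36 - 1*(-21) = -36 + 21 = -15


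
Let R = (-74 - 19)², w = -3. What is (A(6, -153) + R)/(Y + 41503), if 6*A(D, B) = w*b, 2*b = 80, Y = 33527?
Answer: 8629/75030 ≈ 0.11501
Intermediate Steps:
b = 40 (b = (½)*80 = 40)
A(D, B) = -20 (A(D, B) = (-3*40)/6 = (⅙)*(-120) = -20)
R = 8649 (R = (-93)² = 8649)
(A(6, -153) + R)/(Y + 41503) = (-20 + 8649)/(33527 + 41503) = 8629/75030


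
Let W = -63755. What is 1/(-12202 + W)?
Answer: -1/75957 ≈ -1.3165e-5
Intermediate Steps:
1/(-12202 + W) = 1/(-12202 - 63755) = 1/(-75957) = -1/75957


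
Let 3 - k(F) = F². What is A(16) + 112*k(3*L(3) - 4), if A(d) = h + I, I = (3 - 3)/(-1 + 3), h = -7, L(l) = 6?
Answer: -21623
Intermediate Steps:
I = 0 (I = 0/2 = 0*(½) = 0)
k(F) = 3 - F²
A(d) = -7 (A(d) = -7 + 0 = -7)
A(16) + 112*k(3*L(3) - 4) = -7 + 112*(3 - (3*6 - 4)²) = -7 + 112*(3 - (18 - 4)²) = -7 + 112*(3 - 1*14²) = -7 + 112*(3 - 1*196) = -7 + 112*(3 - 196) = -7 + 112*(-193) = -7 - 21616 = -21623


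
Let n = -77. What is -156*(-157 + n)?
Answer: 36504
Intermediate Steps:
-156*(-157 + n) = -156*(-157 - 77) = -156*(-234) = 36504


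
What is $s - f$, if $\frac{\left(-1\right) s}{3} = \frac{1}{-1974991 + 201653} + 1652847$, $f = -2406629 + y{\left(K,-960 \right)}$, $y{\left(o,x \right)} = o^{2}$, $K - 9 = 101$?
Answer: $- \frac{4546859912053}{1773338} \approx -2.564 \cdot 10^{6}$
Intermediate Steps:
$K = 110$ ($K = 9 + 101 = 110$)
$f = -2394529$ ($f = -2406629 + 110^{2} = -2406629 + 12100 = -2394529$)
$s = - \frac{8793169179855}{1773338}$ ($s = - 3 \left(\frac{1}{-1974991 + 201653} + 1652847\right) = - 3 \left(\frac{1}{-1773338} + 1652847\right) = - 3 \left(- \frac{1}{1773338} + 1652847\right) = \left(-3\right) \frac{2931056393285}{1773338} = - \frac{8793169179855}{1773338} \approx -4.9585 \cdot 10^{6}$)
$s - f = - \frac{8793169179855}{1773338} - -2394529 = - \frac{8793169179855}{1773338} + 2394529 = - \frac{4546859912053}{1773338}$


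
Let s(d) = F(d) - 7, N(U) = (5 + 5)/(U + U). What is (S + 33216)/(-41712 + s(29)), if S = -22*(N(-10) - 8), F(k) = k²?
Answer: -33403/40878 ≈ -0.81714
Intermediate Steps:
N(U) = 5/U (N(U) = 10/((2*U)) = 10*(1/(2*U)) = 5/U)
s(d) = -7 + d² (s(d) = d² - 7 = -7 + d²)
S = 187 (S = -22*(5/(-10) - 8) = -22*(5*(-⅒) - 8) = -22*(-½ - 8) = -22*(-17/2) = 187)
(S + 33216)/(-41712 + s(29)) = (187 + 33216)/(-41712 + (-7 + 29²)) = 33403/(-41712 + (-7 + 841)) = 33403/(-41712 + 834) = 33403/(-40878) = 33403*(-1/40878) = -33403/40878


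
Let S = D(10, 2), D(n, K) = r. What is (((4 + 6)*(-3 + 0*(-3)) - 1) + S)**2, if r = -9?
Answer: 1600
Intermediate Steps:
D(n, K) = -9
S = -9
(((4 + 6)*(-3 + 0*(-3)) - 1) + S)**2 = (((4 + 6)*(-3 + 0*(-3)) - 1) - 9)**2 = ((10*(-3 + 0) - 1) - 9)**2 = ((10*(-3) - 1) - 9)**2 = ((-30 - 1) - 9)**2 = (-31 - 9)**2 = (-40)**2 = 1600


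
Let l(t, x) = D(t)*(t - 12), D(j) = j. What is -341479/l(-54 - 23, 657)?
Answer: -341479/6853 ≈ -49.829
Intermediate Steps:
l(t, x) = t*(-12 + t) (l(t, x) = t*(t - 12) = t*(-12 + t))
-341479/l(-54 - 23, 657) = -341479*1/((-54 - 23)*(-12 + (-54 - 23))) = -341479*(-1/(77*(-12 - 77))) = -341479/((-77*(-89))) = -341479/6853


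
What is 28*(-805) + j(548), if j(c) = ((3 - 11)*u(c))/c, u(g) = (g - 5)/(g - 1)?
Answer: -1689126146/74939 ≈ -22540.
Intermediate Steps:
u(g) = (-5 + g)/(-1 + g)
j(c) = -8*(-5 + c)/(c*(-1 + c)) (j(c) = ((3 - 11)*((-5 + c)/(-1 + c)))/c = (-8*(-5 + c)/(-1 + c))/c = -8*(-5 + c)/(c*(-1 + c)))
28*(-805) + j(548) = 28*(-805) + 8*(5 - 1*548)/(548*(-1 + 548)) = -22540 + 8*(1/548)*(5 - 548)/547 = -22540 + 8*(1/548)*(1/547)*(-543) = -22540 - 1086/74939 = -1689126146/74939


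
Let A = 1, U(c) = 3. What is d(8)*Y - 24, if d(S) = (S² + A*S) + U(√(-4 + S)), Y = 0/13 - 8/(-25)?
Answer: 0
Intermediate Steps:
Y = 8/25 (Y = 0*(1/13) - 8*(-1/25) = 0 + 8/25 = 8/25 ≈ 0.32000)
d(S) = 3 + S + S² (d(S) = (S² + 1*S) + 3 = (S² + S) + 3 = (S + S²) + 3 = 3 + S + S²)
d(8)*Y - 24 = (3 + 8 + 8²)*(8/25) - 24 = (3 + 8 + 64)*(8/25) - 24 = 75*(8/25) - 24 = 24 - 24 = 0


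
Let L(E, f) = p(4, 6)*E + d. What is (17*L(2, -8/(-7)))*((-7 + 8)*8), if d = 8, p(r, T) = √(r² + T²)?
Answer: 1088 + 544*√13 ≈ 3049.4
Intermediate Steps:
p(r, T) = √(T² + r²)
L(E, f) = 8 + 2*E*√13 (L(E, f) = √(6² + 4²)*E + 8 = √(36 + 16)*E + 8 = √52*E + 8 = (2*√13)*E + 8 = 2*E*√13 + 8 = 8 + 2*E*√13)
(17*L(2, -8/(-7)))*((-7 + 8)*8) = (17*(8 + 2*2*√13))*((-7 + 8)*8) = (17*(8 + 4*√13))*(1*8) = (136 + 68*√13)*8 = 1088 + 544*√13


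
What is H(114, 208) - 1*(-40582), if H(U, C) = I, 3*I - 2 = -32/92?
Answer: 2800196/69 ≈ 40583.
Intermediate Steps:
I = 38/69 (I = 2/3 + (-32/92)/3 = 2/3 + (-32*1/92)/3 = 2/3 + (1/3)*(-8/23) = 2/3 - 8/69 = 38/69 ≈ 0.55072)
H(U, C) = 38/69
H(114, 208) - 1*(-40582) = 38/69 - 1*(-40582) = 38/69 + 40582 = 2800196/69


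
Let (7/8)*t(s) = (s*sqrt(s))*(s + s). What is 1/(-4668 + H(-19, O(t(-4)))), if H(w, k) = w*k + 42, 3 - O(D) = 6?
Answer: -1/4569 ≈ -0.00021887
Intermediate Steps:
t(s) = 16*s**(5/2)/7 (t(s) = 8*((s*sqrt(s))*(s + s))/7 = 8*(s**(3/2)*(2*s))/7 = 8*(2*s**(5/2))/7 = 16*s**(5/2)/7)
O(D) = -3 (O(D) = 3 - 1*6 = 3 - 6 = -3)
H(w, k) = 42 + k*w (H(w, k) = k*w + 42 = 42 + k*w)
1/(-4668 + H(-19, O(t(-4)))) = 1/(-4668 + (42 - 3*(-19))) = 1/(-4668 + (42 + 57)) = 1/(-4668 + 99) = 1/(-4569) = -1/4569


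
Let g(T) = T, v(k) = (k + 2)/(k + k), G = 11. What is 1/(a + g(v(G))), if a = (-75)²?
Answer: 22/123763 ≈ 0.00017776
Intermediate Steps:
v(k) = (2 + k)/(2*k) (v(k) = (2 + k)/((2*k)) = (2 + k)*(1/(2*k)) = (2 + k)/(2*k))
a = 5625
1/(a + g(v(G))) = 1/(5625 + (½)*(2 + 11)/11) = 1/(5625 + (½)*(1/11)*13) = 1/(5625 + 13/22) = 1/(123763/22) = 22/123763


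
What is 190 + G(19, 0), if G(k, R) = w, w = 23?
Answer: 213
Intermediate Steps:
G(k, R) = 23
190 + G(19, 0) = 190 + 23 = 213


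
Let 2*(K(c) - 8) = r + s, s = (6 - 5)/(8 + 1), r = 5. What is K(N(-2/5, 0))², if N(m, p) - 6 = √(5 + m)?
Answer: 9025/81 ≈ 111.42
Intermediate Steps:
s = ⅑ (s = 1/9 = 1*(⅑) = ⅑ ≈ 0.11111)
N(m, p) = 6 + √(5 + m)
K(c) = 95/9 (K(c) = 8 + (5 + ⅑)/2 = 8 + (½)*(46/9) = 8 + 23/9 = 95/9)
K(N(-2/5, 0))² = (95/9)² = 9025/81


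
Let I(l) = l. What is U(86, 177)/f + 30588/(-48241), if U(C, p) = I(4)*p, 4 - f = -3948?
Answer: -1141173/2508532 ≈ -0.45492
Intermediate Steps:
f = 3952 (f = 4 - 1*(-3948) = 4 + 3948 = 3952)
U(C, p) = 4*p
U(86, 177)/f + 30588/(-48241) = (4*177)/3952 + 30588/(-48241) = 708*(1/3952) + 30588*(-1/48241) = 177/988 - 30588/48241 = -1141173/2508532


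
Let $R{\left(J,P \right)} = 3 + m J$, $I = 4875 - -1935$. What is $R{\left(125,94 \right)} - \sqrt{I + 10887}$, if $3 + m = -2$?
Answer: $-622 - \sqrt{17697} \approx -755.03$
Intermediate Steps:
$I = 6810$ ($I = 4875 + 1935 = 6810$)
$m = -5$ ($m = -3 - 2 = -5$)
$R{\left(J,P \right)} = 3 - 5 J$
$R{\left(125,94 \right)} - \sqrt{I + 10887} = \left(3 - 625\right) - \sqrt{6810 + 10887} = \left(3 - 625\right) - \sqrt{17697} = -622 - \sqrt{17697}$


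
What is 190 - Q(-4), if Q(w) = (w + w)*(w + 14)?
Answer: 270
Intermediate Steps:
Q(w) = 2*w*(14 + w) (Q(w) = (2*w)*(14 + w) = 2*w*(14 + w))
190 - Q(-4) = 190 - 2*(-4)*(14 - 4) = 190 - 2*(-4)*10 = 190 - 1*(-80) = 190 + 80 = 270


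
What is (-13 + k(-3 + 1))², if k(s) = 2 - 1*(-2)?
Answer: 81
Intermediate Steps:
k(s) = 4 (k(s) = 2 + 2 = 4)
(-13 + k(-3 + 1))² = (-13 + 4)² = (-9)² = 81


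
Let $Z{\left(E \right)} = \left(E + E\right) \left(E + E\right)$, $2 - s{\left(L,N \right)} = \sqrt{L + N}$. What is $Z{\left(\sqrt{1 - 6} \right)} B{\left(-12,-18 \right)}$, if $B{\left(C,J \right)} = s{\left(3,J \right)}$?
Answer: $-40 + 20 i \sqrt{15} \approx -40.0 + 77.46 i$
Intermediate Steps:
$s{\left(L,N \right)} = 2 - \sqrt{L + N}$
$B{\left(C,J \right)} = 2 - \sqrt{3 + J}$
$Z{\left(E \right)} = 4 E^{2}$ ($Z{\left(E \right)} = 2 E 2 E = 4 E^{2}$)
$Z{\left(\sqrt{1 - 6} \right)} B{\left(-12,-18 \right)} = 4 \left(\sqrt{1 - 6}\right)^{2} \left(2 - \sqrt{3 - 18}\right) = 4 \left(\sqrt{-5}\right)^{2} \left(2 - \sqrt{-15}\right) = 4 \left(i \sqrt{5}\right)^{2} \left(2 - i \sqrt{15}\right) = 4 \left(-5\right) \left(2 - i \sqrt{15}\right) = - 20 \left(2 - i \sqrt{15}\right) = -40 + 20 i \sqrt{15}$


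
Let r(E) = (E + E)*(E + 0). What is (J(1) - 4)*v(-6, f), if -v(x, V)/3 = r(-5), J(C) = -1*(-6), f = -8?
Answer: -300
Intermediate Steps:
J(C) = 6
r(E) = 2*E² (r(E) = (2*E)*E = 2*E²)
v(x, V) = -150 (v(x, V) = -6*(-5)² = -6*25 = -3*50 = -150)
(J(1) - 4)*v(-6, f) = (6 - 4)*(-150) = 2*(-150) = -300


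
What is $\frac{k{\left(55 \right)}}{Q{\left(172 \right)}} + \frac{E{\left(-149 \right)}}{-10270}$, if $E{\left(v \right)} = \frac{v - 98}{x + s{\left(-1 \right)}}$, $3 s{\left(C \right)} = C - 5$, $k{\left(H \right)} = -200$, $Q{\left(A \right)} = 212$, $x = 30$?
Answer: $- \frac{1104993}{1172360} \approx -0.94254$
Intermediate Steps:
$s{\left(C \right)} = - \frac{5}{3} + \frac{C}{3}$ ($s{\left(C \right)} = \frac{C - 5}{3} = \frac{-5 + C}{3} = - \frac{5}{3} + \frac{C}{3}$)
$E{\left(v \right)} = - \frac{7}{2} + \frac{v}{28}$ ($E{\left(v \right)} = \frac{v - 98}{30 + \left(- \frac{5}{3} + \frac{1}{3} \left(-1\right)\right)} = \frac{-98 + v}{30 - 2} = \frac{-98 + v}{28} = \left(-98 + v\right) \frac{1}{28} = - \frac{7}{2} + \frac{v}{28}$)
$\frac{k{\left(55 \right)}}{Q{\left(172 \right)}} + \frac{E{\left(-149 \right)}}{-10270} = - \frac{200}{212} + \frac{- \frac{7}{2} + \frac{1}{28} \left(-149\right)}{-10270} = \left(-200\right) \frac{1}{212} + \left(- \frac{7}{2} - \frac{149}{28}\right) \left(- \frac{1}{10270}\right) = - \frac{50}{53} - - \frac{19}{22120} = - \frac{50}{53} + \frac{19}{22120} = - \frac{1104993}{1172360}$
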